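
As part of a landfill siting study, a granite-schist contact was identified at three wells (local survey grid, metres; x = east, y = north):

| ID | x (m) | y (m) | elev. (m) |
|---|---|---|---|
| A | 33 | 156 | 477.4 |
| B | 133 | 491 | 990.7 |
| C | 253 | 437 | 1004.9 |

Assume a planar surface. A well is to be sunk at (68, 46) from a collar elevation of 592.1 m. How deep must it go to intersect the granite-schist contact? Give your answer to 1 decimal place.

234.9 m

Let the plane be z = a·x + b·y + c.
B−A: 100a + 335b = 513.3;  C−A: 220a + 281b = 527.5.
Solving gives a = 0.71218, b = 1.31965.
Then c = 477.4 − a·33 − b·156 = 248.03.
At (68, 46): z_contact = 48.43 + 60.70 + 248.03 = 357.16 m.
Depth below ground = 592.1 − 357.16 = 234.9 m.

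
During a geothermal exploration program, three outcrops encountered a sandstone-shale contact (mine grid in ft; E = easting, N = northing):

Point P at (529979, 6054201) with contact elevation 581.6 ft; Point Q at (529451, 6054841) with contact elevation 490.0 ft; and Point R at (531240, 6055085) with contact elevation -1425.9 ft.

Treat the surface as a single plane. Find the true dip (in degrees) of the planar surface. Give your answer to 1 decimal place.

52.9°

Let the plane be z = a·E + b·N + c.
Point Q−Point P: −528a + 640b = −91.6;  Point R−Point P: 1261a + 884b = −2007.5.
Solving gives a = −0.94507, b = −0.92281.
Gradient magnitude |∇z| = √(a² + b²) = √(0.89316 + 0.85158) = 1.32089.
True dip = arctan(1.32089) = 52.9°, dipping toward NE (azimuth ≈ 046°).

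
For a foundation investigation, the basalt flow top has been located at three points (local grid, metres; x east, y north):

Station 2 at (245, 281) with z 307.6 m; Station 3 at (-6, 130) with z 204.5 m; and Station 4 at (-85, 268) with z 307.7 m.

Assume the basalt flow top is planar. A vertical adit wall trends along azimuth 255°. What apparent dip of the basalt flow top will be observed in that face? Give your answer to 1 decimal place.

9.2°

Two edge vectors: Station 2→Station 3 = (-251, -151, -103.1), Station 2→Station 4 = (-330, -13, 0.1).
Normal n = (Station 2→Station 3) × (Station 2→Station 4) = (-1355.4, 34048.1, -46567).
So ∂z/∂x = −n_x/n_z = −0.02911 and ∂z/∂y = −n_y/n_z = 0.73116.
Unit vector along 255° is (sin 255°, cos 255°) = (-0.9659, -0.2588).
Slope in that direction = a·(-0.9659) + b·(-0.2588) = −0.16112.
Apparent dip = arctan|0.16112| = 9.2° (true dip is 36.2°, so apparent ≤ true as expected).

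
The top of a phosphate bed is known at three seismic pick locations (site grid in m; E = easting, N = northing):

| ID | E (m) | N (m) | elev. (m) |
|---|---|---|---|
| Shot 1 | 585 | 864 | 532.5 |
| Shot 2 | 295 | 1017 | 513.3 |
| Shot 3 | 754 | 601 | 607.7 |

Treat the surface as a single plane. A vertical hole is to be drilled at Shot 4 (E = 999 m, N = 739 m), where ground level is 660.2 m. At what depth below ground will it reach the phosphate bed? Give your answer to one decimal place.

Let the plane be z = a·E + b·N + c.
Shot 2−Shot 1: −290a + 153b = −19.2;  Shot 3−Shot 1: 169a − 263b = 75.2.
Solving gives a = −0.128062, b = −0.368222.
Then c = 532.5 − a·585 − b·864 = 925.56.
At (999, 739): z_contact = −127.93 − 272.12 + 925.56 = 525.51 m.
Depth below ground = 660.2 − 525.51 = 134.7 m.

134.7 m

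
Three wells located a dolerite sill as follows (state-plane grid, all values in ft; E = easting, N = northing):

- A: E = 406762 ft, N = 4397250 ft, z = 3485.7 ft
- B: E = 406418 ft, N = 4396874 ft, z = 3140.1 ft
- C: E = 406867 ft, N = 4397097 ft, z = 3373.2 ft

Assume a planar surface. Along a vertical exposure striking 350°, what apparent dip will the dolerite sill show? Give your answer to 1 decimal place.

Two edge vectors: A→B = (-344, -376, -345.6), A→C = (105, -153, -112.5).
Normal n = (A→B) × (A→C) = (-10576.8, -74988, 92112).
So ∂z/∂E = −n_x/n_z = 0.11483 and ∂z/∂N = −n_y/n_z = 0.81410.
Unit vector along 350° is (sin 350°, cos 350°) = (-0.1736, 0.9848).
Slope in that direction = a·(-0.1736) + b·(0.9848) = 0.78179.
Apparent dip = arctan|0.78179| = 38.0° (true dip is 39.4°, so apparent ≤ true as expected).

38.0°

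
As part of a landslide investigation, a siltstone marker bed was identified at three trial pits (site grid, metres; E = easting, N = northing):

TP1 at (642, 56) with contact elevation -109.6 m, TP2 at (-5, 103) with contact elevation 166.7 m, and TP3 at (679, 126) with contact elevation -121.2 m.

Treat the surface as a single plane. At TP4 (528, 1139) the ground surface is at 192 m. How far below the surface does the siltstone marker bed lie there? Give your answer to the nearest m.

Let the plane be z = a·E + b·N + c.
TP2−TP1: −647a + 47b = 276.3;  TP3−TP1: 37a + 70b = −11.6.
Solving gives a = −0.42285, b = 0.05779.
Then c = -109.6 − a·642 − b·56 = 158.63.
At (528, 1139): z_contact = −223.3 + 65.8 + 158.63 = 1.2 m.
Depth below ground = 192 − 1.2 = 191 m.

191 m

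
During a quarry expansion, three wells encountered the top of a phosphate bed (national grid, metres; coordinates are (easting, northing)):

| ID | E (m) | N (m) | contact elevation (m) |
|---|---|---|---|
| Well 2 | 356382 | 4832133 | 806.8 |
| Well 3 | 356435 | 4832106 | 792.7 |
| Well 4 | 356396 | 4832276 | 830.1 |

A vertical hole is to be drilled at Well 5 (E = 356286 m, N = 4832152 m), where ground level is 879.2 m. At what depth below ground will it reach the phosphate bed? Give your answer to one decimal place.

52.2 m

Two edge vectors: Well 2→Well 3 = (53, -27, -14.1), Well 2→Well 4 = (14, 143, 23.3).
Normal n = (Well 2→Well 3) × (Well 2→Well 4) = (1387.2, -1432.3, 7957).
So ∂z/∂E = −n_x/n_z = −0.174337062 and ∂z/∂N = −n_y/n_z = 0.180005027.
Intercept c from Well 2: 806.8 + 62130.59 − 869808.23 = −806870.84.
At (356286, 4832152): z_contact = −62113.85 + 869811.65 − 806870.84 = 826.96 m.
Depth below ground = 879.2 − 826.96 = 52.2 m.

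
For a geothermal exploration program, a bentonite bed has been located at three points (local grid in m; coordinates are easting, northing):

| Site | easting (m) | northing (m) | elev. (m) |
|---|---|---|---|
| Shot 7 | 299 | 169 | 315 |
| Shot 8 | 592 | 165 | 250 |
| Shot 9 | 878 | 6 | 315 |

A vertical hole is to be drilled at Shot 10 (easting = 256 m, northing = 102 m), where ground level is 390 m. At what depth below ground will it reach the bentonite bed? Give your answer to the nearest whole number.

Two edge vectors: Shot 7→Shot 8 = (293, -4, -65), Shot 7→Shot 9 = (579, -163, 0).
Normal n = (Shot 7→Shot 8) × (Shot 7→Shot 9) = (-10595, -37635, -45443).
So ∂z/∂easting = −n_x/n_z = −0.23315 and ∂z/∂northing = −n_y/n_z = −0.82818.
Intercept c from Shot 7: 315 + 69.71 + 139.96 = 524.67.
At (256, 102): z_contact = −59.7 − 84.5 + 524.67 = 380.5 m.
Depth below ground = 390 − 380.5 = 9 m.

9 m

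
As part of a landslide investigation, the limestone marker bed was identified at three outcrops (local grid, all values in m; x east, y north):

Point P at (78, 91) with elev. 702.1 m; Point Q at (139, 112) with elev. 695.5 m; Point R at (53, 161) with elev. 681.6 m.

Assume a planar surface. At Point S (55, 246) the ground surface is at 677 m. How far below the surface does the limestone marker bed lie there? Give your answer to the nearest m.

Two edge vectors: Point P→Point Q = (61, 21, -6.6), Point P→Point R = (-25, 70, -20.5).
Normal n = (Point P→Point Q) × (Point P→Point R) = (31.5, 1415.5, 4795).
So ∂z/∂x = −n_x/n_z = −0.00657 and ∂z/∂y = −n_y/n_z = −0.29520.
Intercept c from Point P: 702.1 + 0.51 + 26.86 = 729.48.
At (55, 246): z_contact = −0.4 − 72.6 + 729.48 = 656.5 m.
Depth below ground = 677 − 656.5 = 21 m.

21 m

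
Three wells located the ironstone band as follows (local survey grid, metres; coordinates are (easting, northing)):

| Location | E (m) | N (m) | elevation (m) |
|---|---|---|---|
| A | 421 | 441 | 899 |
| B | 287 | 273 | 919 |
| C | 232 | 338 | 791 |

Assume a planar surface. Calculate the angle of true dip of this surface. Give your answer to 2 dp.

Let the plane be z = a·E + b·N + c.
B−A: −134a − 168b = 20;  C−A: −189a − 103b = −108.
Solving gives a = 1.12557, b = −1.01682.
Gradient magnitude |∇z| = √(a² + b²) = √(1.26691 + 1.03393) = 1.51685.
True dip = arctan(1.51685) = 56.60°, dipping toward NW (azimuth ≈ 312°).

56.60°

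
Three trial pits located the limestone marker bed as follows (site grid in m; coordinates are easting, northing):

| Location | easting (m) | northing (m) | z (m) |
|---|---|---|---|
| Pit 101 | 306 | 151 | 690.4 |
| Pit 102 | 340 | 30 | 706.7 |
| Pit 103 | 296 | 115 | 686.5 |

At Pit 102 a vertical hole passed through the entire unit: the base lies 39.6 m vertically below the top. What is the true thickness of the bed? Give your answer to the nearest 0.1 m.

Let the plane be z = a·easting + b·northing + c.
Pit 102−Pit 101: 34a − 121b = 16.3;  Pit 103−Pit 101: −10a − 36b = −3.9.
Solving gives a = 0.43496, b = −0.01249.
|∇z| = √(a²+b²) = 0.43514, so dip δ = arctan(0.43514) = 23.52°.
True thickness = vertical thickness × cos δ = 39.6 × cos 23.52° = 36.3 m.

36.3 m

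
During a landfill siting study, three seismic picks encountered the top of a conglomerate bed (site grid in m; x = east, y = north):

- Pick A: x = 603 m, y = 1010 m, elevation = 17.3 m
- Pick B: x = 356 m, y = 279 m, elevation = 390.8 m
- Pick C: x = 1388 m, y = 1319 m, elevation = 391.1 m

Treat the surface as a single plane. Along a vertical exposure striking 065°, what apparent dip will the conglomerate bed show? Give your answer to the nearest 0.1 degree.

Let the plane be z = a·x + b·y + c.
Pick B−Pick A: −247a − 731b = 373.5;  Pick C−Pick A: 785a + 309b = 373.8.
Solving gives a = 0.78121, b = −0.77491.
Unit vector along 065° is (sin 65°, cos 65°) = (0.9063, 0.4226).
Slope in that direction = a·(0.9063) + b·(0.4226) = 0.38052.
Apparent dip = arctan|0.38052| = 20.8° (true dip is 47.7°, so apparent ≤ true as expected).

20.8°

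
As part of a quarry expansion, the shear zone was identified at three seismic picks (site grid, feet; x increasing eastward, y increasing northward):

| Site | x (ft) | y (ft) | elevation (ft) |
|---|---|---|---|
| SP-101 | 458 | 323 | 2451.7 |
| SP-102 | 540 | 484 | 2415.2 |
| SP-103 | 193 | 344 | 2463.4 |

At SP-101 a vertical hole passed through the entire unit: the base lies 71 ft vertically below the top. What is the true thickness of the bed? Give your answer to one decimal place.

69.6 ft

Let the plane be z = a·x + b·y + c.
SP-102−SP-101: 82a + 161b = −36.5;  SP-103−SP-101: −265a + 21b = 11.7.
Solving gives a = −0.05971, b = −0.19630.
|∇z| = √(a²+b²) = 0.20518, so dip δ = arctan(0.20518) = 11.59°.
True thickness = vertical thickness × cos δ = 71 × cos 11.59° = 69.6 ft.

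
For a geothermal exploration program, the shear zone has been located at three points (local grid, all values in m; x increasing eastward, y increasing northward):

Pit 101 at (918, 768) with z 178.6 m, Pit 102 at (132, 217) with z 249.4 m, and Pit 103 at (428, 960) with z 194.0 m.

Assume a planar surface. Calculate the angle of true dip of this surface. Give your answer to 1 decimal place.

4.3°

Let the plane be z = a·x + b·y + c.
Pit 102−Pit 101: −786a − 551b = 70.8;  Pit 103−Pit 101: −490a + 192b = 15.4.
Solving gives a = −0.05246, b = −0.05366.
Gradient magnitude |∇z| = √(a² + b²) = √(0.00275 + 0.00288) = 0.07504.
True dip = arctan(0.07504) = 4.3°, dipping toward NE (azimuth ≈ 044°).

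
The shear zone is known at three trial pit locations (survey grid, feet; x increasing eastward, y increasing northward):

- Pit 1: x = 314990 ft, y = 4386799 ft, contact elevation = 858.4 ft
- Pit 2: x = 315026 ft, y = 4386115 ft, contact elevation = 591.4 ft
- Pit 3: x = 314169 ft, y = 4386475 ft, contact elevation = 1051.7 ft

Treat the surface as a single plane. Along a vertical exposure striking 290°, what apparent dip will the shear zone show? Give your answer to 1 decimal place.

Two edge vectors: Pit 1→Pit 2 = (36, -684, -267), Pit 1→Pit 3 = (-821, -324, 193.3).
Normal n = (Pit 1→Pit 2) × (Pit 1→Pit 3) = (-218725.2, 212248.2, -573228).
So ∂z/∂x = −n_x/n_z = −0.38157 and ∂z/∂y = −n_y/n_z = 0.37027.
Unit vector along 290° is (sin 290°, cos 290°) = (-0.9397, 0.3420).
Slope in that direction = a·(-0.9397) + b·(0.3420) = 0.48520.
Apparent dip = arctan|0.48520| = 25.9° (true dip is 28.0°, so apparent ≤ true as expected).

25.9°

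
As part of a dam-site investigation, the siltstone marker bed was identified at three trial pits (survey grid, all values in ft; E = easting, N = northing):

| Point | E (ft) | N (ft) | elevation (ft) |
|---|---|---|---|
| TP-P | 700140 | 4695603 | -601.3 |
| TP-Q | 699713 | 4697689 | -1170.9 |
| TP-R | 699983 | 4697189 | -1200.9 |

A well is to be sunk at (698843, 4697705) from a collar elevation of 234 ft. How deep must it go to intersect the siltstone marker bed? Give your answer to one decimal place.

Two edge vectors: TP-P→TP-Q = (-427, 2086, -569.6), TP-P→TP-R = (-157, 1586, -599.6).
Normal n = (TP-P→TP-Q) × (TP-P→TP-R) = (-347380, -166602, -349720).
So ∂z/∂E = −n_x/n_z = −0.993308933 and ∂z/∂N = −n_y/n_z = −0.476386824.
Intercept c from TP-P: -601.3 + 695455.32 + 2236923.40 = 2931777.41.
At (698843, 4697705): z_contact = −694166.99 − 2237924.76 + 2931777.41 = -314.34 ft.
Depth below ground = 234 − (-314.34) = 548.3 ft.

548.3 ft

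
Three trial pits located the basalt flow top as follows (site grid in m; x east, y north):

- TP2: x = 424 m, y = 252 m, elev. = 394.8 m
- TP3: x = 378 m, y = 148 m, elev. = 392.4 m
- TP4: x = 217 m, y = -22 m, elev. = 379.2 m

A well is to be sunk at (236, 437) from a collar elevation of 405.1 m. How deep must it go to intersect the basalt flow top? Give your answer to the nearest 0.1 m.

Let the plane be z = a·x + b·y + c.
TP3−TP2: −46a − 104b = −2.4;  TP4−TP2: −207a − 274b = −15.6.
Solving gives a = 0.10811, b = −0.02474.
Then c = 394.8 − a·424 − b·252 = 355.20.
At (236, 437): z_contact = 25.51 − 10.81 + 355.20 = 369.90 m.
Depth below ground = 405.1 − 369.90 = 35.2 m.

35.2 m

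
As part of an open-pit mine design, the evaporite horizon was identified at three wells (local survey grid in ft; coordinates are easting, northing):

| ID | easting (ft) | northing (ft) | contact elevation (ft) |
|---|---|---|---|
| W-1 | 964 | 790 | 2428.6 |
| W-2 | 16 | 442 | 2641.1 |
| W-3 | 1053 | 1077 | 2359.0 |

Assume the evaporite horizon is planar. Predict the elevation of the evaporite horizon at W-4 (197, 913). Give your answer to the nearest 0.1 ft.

2521.6 ft

Two edge vectors: W-1→W-2 = (-948, -348, 212.5), W-1→W-3 = (89, 287, -69.6).
Normal n = (W-1→W-2) × (W-1→W-3) = (-36766.7, -47068.3, -241104).
So ∂z/∂easting = −n_x/n_z = −0.152493 and ∂z/∂northing = −n_y/n_z = −0.195220.
Intercept c from W-1: 2428.6 + 147.00 + 154.22 = 2729.83.
At (197, 913): z = −30.0 − 178.2 + 2729.83 = 2521.6 ft.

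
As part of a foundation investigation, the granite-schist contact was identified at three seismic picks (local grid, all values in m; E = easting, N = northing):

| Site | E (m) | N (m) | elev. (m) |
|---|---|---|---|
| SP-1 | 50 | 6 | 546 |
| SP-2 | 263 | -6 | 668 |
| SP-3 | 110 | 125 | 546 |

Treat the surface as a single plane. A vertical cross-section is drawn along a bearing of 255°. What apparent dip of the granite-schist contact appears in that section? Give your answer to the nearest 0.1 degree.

25.0°

Two edge vectors: SP-1→SP-2 = (213, -12, 122), SP-1→SP-3 = (60, 119, 0).
Normal n = (SP-1→SP-2) × (SP-1→SP-3) = (-14518, 7320, 26067).
So ∂z/∂E = −n_x/n_z = 0.55695 and ∂z/∂N = −n_y/n_z = −0.28081.
Unit vector along 255° is (sin 255°, cos 255°) = (-0.9659, -0.2588).
Slope in that direction = a·(-0.9659) + b·(-0.2588) = −0.46529.
Apparent dip = arctan|0.46529| = 25.0° (true dip is 32.0°, so apparent ≤ true as expected).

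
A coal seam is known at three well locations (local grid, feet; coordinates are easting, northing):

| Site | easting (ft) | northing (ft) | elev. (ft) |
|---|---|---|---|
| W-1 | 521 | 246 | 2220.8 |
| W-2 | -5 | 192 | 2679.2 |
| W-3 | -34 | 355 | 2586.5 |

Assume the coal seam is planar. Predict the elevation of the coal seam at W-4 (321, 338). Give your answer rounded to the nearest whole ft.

Two edge vectors: W-1→W-2 = (-526, -54, 458.4), W-1→W-3 = (-555, 109, 365.7).
Normal n = (W-1→W-2) × (W-1→W-3) = (-69713.4, -62053.8, -87304).
So ∂z/∂easting = −n_x/n_z = −0.79851 and ∂z/∂northing = −n_y/n_z = −0.71078.
Intercept c from W-1: 2220.8 + 416.03 + 174.85 = 2811.68.
At (321, 338): z = −256.3 − 240.2 + 2811.68 = 2315.1 ft.

2315 ft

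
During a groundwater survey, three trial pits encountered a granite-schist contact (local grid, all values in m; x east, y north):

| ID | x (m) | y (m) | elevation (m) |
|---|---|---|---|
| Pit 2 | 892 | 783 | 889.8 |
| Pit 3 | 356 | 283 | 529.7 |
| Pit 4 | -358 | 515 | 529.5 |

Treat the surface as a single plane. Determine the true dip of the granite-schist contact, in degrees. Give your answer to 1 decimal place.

Two edge vectors: Pit 2→Pit 3 = (-536, -500, -360.1), Pit 2→Pit 4 = (-1250, -268, -360.3).
Normal n = (Pit 2→Pit 3) × (Pit 2→Pit 4) = (83643.2, 257004.2, -481352).
So ∂z/∂x = −n_x/n_z = 0.17377 and ∂z/∂y = −n_y/n_z = 0.53392.
Gradient magnitude |∇z| = √(a² + b²) = √(0.03020 + 0.28507) = 0.56149.
True dip = arctan(0.56149) = 29.3°, dipping toward SSW (azimuth ≈ 198°).

29.3°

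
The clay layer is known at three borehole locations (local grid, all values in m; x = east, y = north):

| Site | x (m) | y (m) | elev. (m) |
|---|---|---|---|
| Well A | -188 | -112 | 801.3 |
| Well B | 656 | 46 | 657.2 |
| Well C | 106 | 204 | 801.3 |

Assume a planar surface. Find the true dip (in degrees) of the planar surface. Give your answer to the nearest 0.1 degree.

15.8°

Let the plane be z = a·x + b·y + c.
Well B−Well A: 844a + 158b = −144.1;  Well C−Well A: 294a + 316b = 0.
Solving gives a = −0.20674, b = 0.19235.
Gradient magnitude |∇z| = √(a² + b²) = √(0.04274 + 0.03700) = 0.28238.
True dip = arctan(0.28238) = 15.8°, dipping toward SE (azimuth ≈ 133°).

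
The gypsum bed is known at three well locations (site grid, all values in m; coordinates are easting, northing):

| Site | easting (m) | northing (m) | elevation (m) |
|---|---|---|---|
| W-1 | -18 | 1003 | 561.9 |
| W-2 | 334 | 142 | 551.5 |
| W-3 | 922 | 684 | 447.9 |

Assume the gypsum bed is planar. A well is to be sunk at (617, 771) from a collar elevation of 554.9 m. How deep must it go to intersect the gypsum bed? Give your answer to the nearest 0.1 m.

69.3 m

Two edge vectors: W-1→W-2 = (352, -861, -10.4), W-1→W-3 = (940, -319, -114).
Normal n = (W-1→W-2) × (W-1→W-3) = (94836.4, 30352, 697052).
So ∂z/∂easting = −n_x/n_z = −0.136054 and ∂z/∂northing = −n_y/n_z = −0.043543.
Intercept c from W-1: 561.9 − 2.45 + 43.67 = 603.13.
At (617, 771): z_contact = −83.95 − 33.57 + 603.13 = 485.61 m.
Depth below ground = 554.9 − 485.61 = 69.3 m.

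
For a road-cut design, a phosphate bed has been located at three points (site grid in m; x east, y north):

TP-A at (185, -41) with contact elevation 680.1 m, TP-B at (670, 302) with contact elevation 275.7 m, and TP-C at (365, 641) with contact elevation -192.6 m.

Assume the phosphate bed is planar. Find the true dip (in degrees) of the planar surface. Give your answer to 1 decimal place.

52.6°

Two edge vectors: TP-A→TP-B = (485, 343, -404.4), TP-A→TP-C = (180, 682, -872.7).
Normal n = (TP-A→TP-B) × (TP-A→TP-C) = (-23535.3, 350467.5, 269030).
So ∂z/∂x = −n_x/n_z = 0.08748 and ∂z/∂y = −n_y/n_z = −1.30271.
Gradient magnitude |∇z| = √(a² + b²) = √(0.00765 + 1.69705) = 1.30564.
True dip = arctan(1.30564) = 52.6°, dipping toward N (azimuth ≈ 356°).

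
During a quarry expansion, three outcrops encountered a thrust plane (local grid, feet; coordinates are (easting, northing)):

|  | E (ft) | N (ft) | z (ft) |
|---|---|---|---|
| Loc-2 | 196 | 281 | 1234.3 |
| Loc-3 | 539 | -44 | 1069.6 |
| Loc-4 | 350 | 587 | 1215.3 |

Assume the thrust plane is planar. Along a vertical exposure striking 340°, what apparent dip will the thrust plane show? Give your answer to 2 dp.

Let the plane be z = a·E + b·N + c.
Loc-3−Loc-2: 343a − 325b = −164.7;  Loc-4−Loc-2: 154a + 306b = −19.
Solving gives a = −0.36497, b = 0.12159.
Unit vector along 340° is (sin 340°, cos 340°) = (-0.3420, 0.9397).
Slope in that direction = a·(-0.3420) + b·(0.9397) = 0.23908.
Apparent dip = arctan|0.23908| = 13.45° (true dip is 21.0°, so apparent ≤ true as expected).

13.45°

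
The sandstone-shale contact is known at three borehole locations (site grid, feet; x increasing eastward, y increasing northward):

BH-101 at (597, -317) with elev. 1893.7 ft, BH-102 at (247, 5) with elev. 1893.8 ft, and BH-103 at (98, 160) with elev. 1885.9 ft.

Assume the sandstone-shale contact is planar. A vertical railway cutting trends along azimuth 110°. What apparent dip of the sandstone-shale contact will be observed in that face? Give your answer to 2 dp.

Let the plane be z = a·x + b·y + c.
BH-102−BH-101: −350a + 322b = 0.1;  BH-103−BH-101: −499a + 477b = −7.8.
Solving gives a = −0.40805, b = −0.44322.
Unit vector along 110° is (sin 110°, cos 110°) = (0.9397, -0.3420).
Slope in that direction = a·(0.9397) + b·(-0.3420) = −0.23185.
Apparent dip = arctan|0.23185| = 13.05° (true dip is 31.1°, so apparent ≤ true as expected).

13.05°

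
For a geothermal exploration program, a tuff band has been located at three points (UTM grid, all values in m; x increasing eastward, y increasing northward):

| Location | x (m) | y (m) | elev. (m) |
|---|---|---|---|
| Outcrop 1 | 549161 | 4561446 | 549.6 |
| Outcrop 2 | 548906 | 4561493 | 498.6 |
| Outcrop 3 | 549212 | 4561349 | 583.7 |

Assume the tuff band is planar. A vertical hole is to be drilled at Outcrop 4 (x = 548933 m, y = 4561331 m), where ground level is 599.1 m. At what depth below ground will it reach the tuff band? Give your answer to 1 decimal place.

52.3 m

Let the plane be z = a·x + b·y + c.
Outcrop 2−Outcrop 1: −255a + 47b = −51;  Outcrop 3−Outcrop 1: 51a − 97b = 34.1.
Solving gives a = 0.149713493, b = −0.272831050.
Then c = 549.6 − a·549161 − b·4561446 = 1162836.89.
At (548933, 4561331): z_contact = 82182.68 − 1244472.73 + 1162836.89 = 546.84 m.
Depth below ground = 599.1 − 546.84 = 52.3 m.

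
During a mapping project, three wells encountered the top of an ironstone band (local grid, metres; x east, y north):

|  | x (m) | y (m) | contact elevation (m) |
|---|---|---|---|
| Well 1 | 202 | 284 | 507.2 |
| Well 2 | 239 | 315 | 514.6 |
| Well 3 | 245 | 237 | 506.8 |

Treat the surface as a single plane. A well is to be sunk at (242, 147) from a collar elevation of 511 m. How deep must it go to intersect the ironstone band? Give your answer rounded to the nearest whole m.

14 m

Let the plane be z = a·x + b·y + c.
Well 2−Well 1: 37a + 31b = 7.4;  Well 3−Well 1: 43a − 47b = −0.4.
Solving gives a = 0.10918, b = 0.10840.
Then c = 507.2 − a·202 − b·284 = 454.36.
At (242, 147): z_contact = 26.4 + 15.9 + 454.36 = 496.7 m.
Depth below ground = 511 − 496.7 = 14 m.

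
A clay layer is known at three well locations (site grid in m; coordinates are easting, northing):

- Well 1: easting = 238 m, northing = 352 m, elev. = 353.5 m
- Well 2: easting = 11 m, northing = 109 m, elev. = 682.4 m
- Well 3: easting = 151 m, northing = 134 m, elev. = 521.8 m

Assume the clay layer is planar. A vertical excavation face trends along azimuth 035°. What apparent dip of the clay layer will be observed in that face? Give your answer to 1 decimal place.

42.0°

Let the plane be z = a·easting + b·northing + c.
Well 2−Well 1: −227a − 243b = 328.9;  Well 3−Well 1: −87a − 218b = 168.3.
Solving gives a = −1.08673, b = −0.33832.
Unit vector along 035° is (sin 35°, cos 35°) = (0.5736, 0.8192).
Slope in that direction = a·(0.5736) + b·(0.8192) = −0.90046.
Apparent dip = arctan|0.90046| = 42.0° (true dip is 48.7°, so apparent ≤ true as expected).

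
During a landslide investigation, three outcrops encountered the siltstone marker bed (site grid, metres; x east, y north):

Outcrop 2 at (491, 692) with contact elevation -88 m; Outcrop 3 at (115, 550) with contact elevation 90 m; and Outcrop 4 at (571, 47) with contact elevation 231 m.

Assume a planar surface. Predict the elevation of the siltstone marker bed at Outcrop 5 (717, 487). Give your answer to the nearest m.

-42 m

Let the plane be z = a·x + b·y + c.
Outcrop 3−Outcrop 2: −376a − 142b = 178;  Outcrop 4−Outcrop 2: 80a − 645b = 319.
Solving gives a = −0.27380, b = −0.52853.
Then c = -88 − a·491 − b·692 = 412.18.
At (717, 487): z = −196.3 − 257.4 + 412.18 = -41.5 m.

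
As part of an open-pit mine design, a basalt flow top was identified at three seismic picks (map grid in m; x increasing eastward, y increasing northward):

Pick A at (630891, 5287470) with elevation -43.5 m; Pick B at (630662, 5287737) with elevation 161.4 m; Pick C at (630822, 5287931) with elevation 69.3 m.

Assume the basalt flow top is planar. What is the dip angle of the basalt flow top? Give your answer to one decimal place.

Two edge vectors: Pick A→Pick B = (-229, 267, 204.9), Pick A→Pick C = (-69, 461, 112.8).
Normal n = (Pick A→Pick B) × (Pick A→Pick C) = (-64341.3, 11693.1, -87146).
So ∂z/∂x = −n_x/n_z = −0.73832 and ∂z/∂y = −n_y/n_z = 0.13418.
Gradient magnitude |∇z| = √(a² + b²) = √(0.54511 + 0.01800) = 0.75041.
True dip = arctan(0.75041) = 36.9°, dipping toward E (azimuth ≈ 100°).

36.9°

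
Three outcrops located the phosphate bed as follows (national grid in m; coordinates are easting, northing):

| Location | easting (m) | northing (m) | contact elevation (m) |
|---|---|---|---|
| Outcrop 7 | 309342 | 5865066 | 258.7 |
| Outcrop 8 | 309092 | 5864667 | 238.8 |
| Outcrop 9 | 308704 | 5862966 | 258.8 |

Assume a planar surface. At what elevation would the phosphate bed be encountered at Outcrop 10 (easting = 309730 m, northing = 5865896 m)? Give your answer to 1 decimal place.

Two edge vectors: Outcrop 7→Outcrop 8 = (-250, -399, -19.9), Outcrop 7→Outcrop 9 = (-638, -2100, 0.1).
Normal n = (Outcrop 7→Outcrop 8) × (Outcrop 7→Outcrop 9) = (-41829.9, 12721.2, 270438).
So ∂z/∂easting = −n_x/n_z = 0.154674639 and ∂z/∂northing = −n_y/n_z = −0.047039247.
Intercept c from Outcrop 7: 258.7 − 47847.36 + 275888.29 = 228299.63.
At (309730, 5865896): z = 47907.4 − 275927.3 + 228299.63 = 279.7 m.

279.7 m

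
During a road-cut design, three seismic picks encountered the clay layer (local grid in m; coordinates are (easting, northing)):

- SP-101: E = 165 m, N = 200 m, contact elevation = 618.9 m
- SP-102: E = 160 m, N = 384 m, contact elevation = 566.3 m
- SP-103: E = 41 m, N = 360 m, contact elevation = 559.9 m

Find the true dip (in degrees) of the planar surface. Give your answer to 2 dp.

Let the plane be z = a·E + b·N + c.
SP-102−SP-101: −5a + 184b = −52.6;  SP-103−SP-101: −124a + 160b = −59.
Solving gives a = 0.11083, b = −0.28286.
Gradient magnitude |∇z| = √(a² + b²) = √(0.01228 + 0.08001) = 0.30380.
True dip = arctan(0.30380) = 16.90°, dipping toward NNW (azimuth ≈ 339°).

16.90°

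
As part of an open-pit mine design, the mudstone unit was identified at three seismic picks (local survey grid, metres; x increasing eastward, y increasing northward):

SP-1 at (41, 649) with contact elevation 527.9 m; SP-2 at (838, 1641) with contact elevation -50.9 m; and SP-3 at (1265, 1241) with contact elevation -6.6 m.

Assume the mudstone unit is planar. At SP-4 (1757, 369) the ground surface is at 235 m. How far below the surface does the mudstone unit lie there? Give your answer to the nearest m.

Let the plane be z = a·x + b·y + c.
SP-2−SP-1: 797a + 992b = −578.8;  SP-3−SP-1: 1224a + 592b = −534.5.
Solving gives a = −0.25266, b = −0.38047.
Then c = 527.9 − a·41 − b·649 = 785.18.
At (1757, 369): z_contact = −443.9 − 140.4 + 785.18 = 200.9 m.
Depth below ground = 235 − 200.9 = 34 m.

34 m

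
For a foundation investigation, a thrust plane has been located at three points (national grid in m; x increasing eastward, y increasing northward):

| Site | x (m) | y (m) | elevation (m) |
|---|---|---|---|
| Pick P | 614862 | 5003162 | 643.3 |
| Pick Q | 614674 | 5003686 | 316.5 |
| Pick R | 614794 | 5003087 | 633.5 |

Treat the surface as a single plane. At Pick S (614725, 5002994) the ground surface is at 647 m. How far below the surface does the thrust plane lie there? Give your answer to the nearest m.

17 m

Two edge vectors: Pick P→Pick Q = (-188, 524, -326.8), Pick P→Pick R = (-68, -75, -9.8).
Normal n = (Pick P→Pick Q) × (Pick P→Pick R) = (-29645.2, 20380, 49732).
So ∂z/∂x = −n_x/n_z = 0.59609909 and ∂z/∂y = −n_y/n_z = −0.40979651.
Intercept c from Pick P: 643.3 − 366518.68 + 2050278.32 = 1684402.94.
At (614725, 5002994): z_contact = 366437.0 − 2050209.5 + 1684402.94 = 630.5 m.
Depth below ground = 647 − 630.5 = 17 m.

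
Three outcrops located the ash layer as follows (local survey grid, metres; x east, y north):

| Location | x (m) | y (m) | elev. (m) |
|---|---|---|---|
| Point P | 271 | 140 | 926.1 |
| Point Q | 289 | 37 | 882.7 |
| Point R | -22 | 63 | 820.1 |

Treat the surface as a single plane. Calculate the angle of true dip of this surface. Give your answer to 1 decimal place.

27.6°

Two edge vectors: Point P→Point Q = (18, -103, -43.4), Point P→Point R = (-293, -77, -106).
Normal n = (Point P→Point Q) × (Point P→Point R) = (7576.2, 14624.2, -31565).
So ∂z/∂x = −n_x/n_z = 0.24002 and ∂z/∂y = −n_y/n_z = 0.46330.
Gradient magnitude |∇z| = √(a² + b²) = √(0.05761 + 0.21465) = 0.52179.
True dip = arctan(0.52179) = 27.6°, dipping toward SSW (azimuth ≈ 207°).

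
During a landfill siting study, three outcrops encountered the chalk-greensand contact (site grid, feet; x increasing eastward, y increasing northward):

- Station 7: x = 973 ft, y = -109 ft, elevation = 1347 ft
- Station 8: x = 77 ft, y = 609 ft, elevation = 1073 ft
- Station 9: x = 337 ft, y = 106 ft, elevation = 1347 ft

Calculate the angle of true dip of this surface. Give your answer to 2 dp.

Two edge vectors: Station 7→Station 8 = (-896, 718, -274), Station 7→Station 9 = (-636, 215, 0).
Normal n = (Station 7→Station 8) × (Station 7→Station 9) = (58910, 174264, 264008).
So ∂z/∂x = −n_x/n_z = −0.22314 and ∂z/∂y = −n_y/n_z = −0.66007.
Gradient magnitude |∇z| = √(a² + b²) = √(0.04979 + 0.43569) = 0.69677.
True dip = arctan(0.69677) = 34.87°, dipping toward NNE (azimuth ≈ 019°).

34.87°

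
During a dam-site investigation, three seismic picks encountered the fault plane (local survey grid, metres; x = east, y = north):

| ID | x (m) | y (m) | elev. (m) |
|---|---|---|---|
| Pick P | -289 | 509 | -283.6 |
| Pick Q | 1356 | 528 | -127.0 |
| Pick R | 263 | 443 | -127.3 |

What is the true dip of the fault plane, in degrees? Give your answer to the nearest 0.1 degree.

55.2°

Two edge vectors: Pick P→Pick Q = (1645, 19, 156.6), Pick P→Pick R = (552, -66, 156.3).
Normal n = (Pick P→Pick Q) × (Pick P→Pick R) = (13305.3, -170670.3, -119058).
So ∂z/∂x = −n_x/n_z = 0.11175 and ∂z/∂y = −n_y/n_z = −1.43351.
Gradient magnitude |∇z| = √(a² + b²) = √(0.01249 + 2.05494) = 1.43786.
True dip = arctan(1.43786) = 55.2°, dipping toward N (azimuth ≈ 356°).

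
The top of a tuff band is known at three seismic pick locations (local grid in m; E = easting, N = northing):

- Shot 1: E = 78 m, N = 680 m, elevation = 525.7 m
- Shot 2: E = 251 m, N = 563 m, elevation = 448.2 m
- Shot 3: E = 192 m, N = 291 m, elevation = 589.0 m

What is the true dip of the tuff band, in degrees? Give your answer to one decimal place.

Let the plane be z = a·E + b·N + c.
Shot 2−Shot 1: 173a − 117b = −77.5;  Shot 3−Shot 1: 114a − 389b = 63.3.
Solving gives a = −0.69597, b = −0.36668.
Gradient magnitude |∇z| = √(a² + b²) = √(0.48437 + 0.13446) = 0.78665.
True dip = arctan(0.78665) = 38.2°, dipping toward ENE (azimuth ≈ 062°).

38.2°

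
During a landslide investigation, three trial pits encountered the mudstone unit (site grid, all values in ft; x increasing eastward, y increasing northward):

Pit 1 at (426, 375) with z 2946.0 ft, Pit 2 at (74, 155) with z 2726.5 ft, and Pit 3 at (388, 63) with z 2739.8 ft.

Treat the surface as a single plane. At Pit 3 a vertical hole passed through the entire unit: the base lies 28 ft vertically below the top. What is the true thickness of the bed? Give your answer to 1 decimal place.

23.2 ft

Two edge vectors: Pit 1→Pit 2 = (-352, -220, -219.5), Pit 1→Pit 3 = (-38, -312, -206.2).
Normal n = (Pit 1→Pit 2) × (Pit 1→Pit 3) = (-23120, -64241.4, 101464).
So ∂z/∂x = −n_x/n_z = 0.22786 and ∂z/∂y = −n_y/n_z = 0.63314.
|∇z| = √(a²+b²) = 0.67290, so dip δ = arctan(0.67290) = 33.94°.
True thickness = vertical thickness × cos δ = 28 × cos 33.94° = 23.2 ft.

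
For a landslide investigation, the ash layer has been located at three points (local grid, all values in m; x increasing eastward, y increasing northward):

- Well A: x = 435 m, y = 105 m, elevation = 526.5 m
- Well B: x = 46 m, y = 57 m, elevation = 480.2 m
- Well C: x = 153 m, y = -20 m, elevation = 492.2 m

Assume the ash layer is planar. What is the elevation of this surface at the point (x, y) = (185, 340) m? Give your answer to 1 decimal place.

Let the plane be z = a·x + b·y + c.
Well B−Well A: −389a − 48b = −46.3;  Well C−Well A: −282a − 125b = −34.3.
Solving gives a = 0.11802, b = 0.00815.
Then c = 526.5 − a·435 − b·105 = 474.31.
At (185, 340): z = 21.8 + 2.8 + 474.31 = 498.9 m.

498.9 m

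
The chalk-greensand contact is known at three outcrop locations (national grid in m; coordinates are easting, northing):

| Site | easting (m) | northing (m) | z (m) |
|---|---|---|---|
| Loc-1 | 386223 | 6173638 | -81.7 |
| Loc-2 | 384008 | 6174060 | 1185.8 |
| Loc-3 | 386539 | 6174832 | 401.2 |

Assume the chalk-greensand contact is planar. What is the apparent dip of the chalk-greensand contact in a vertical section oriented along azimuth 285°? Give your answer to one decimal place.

Two edge vectors: Loc-1→Loc-2 = (-2215, 422, 1267.5), Loc-1→Loc-3 = (316, 1194, 482.9).
Normal n = (Loc-1→Loc-2) × (Loc-1→Loc-3) = (-1309611.2, 1470153.5, -2778062).
So ∂z/∂easting = −n_x/n_z = −0.47141 and ∂z/∂northing = −n_y/n_z = 0.52920.
Unit vector along 285° is (sin 285°, cos 285°) = (-0.9659, 0.2588).
Slope in that direction = a·(-0.9659) + b·(0.2588) = 0.59232.
Apparent dip = arctan|0.59232| = 30.6° (true dip is 35.3°, so apparent ≤ true as expected).

30.6°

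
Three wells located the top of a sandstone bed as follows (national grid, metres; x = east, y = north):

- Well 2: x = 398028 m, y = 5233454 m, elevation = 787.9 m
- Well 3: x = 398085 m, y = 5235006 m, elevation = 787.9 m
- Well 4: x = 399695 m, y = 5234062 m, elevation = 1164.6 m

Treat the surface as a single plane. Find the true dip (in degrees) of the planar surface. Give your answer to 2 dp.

12.91°

Let the plane be z = a·x + b·y + c.
Well 3−Well 2: 57a + 1552b = 0;  Well 4−Well 2: 1667a + 608b = 376.7.
Solving gives a = 0.22904, b = −0.00841.
Gradient magnitude |∇z| = √(a² + b²) = √(0.05246 + 0.00007) = 0.22920.
True dip = arctan(0.22920) = 12.91°, dipping toward W (azimuth ≈ 272°).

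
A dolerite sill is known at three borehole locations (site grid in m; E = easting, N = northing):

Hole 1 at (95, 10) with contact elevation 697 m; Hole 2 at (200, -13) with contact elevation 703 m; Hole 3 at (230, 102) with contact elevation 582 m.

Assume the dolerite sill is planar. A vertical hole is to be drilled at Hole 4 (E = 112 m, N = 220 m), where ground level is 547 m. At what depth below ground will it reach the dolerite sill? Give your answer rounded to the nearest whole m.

65 m

Two edge vectors: Hole 1→Hole 2 = (105, -23, 6), Hole 1→Hole 3 = (135, 92, -115).
Normal n = (Hole 1→Hole 2) × (Hole 1→Hole 3) = (2093, 12885, 12765).
So ∂z/∂E = −n_x/n_z = −0.16396 and ∂z/∂N = −n_y/n_z = −1.00940.
Intercept c from Hole 1: 697 + 15.58 + 10.09 = 722.67.
At (112, 220): z_contact = −18.4 − 222.1 + 722.67 = 482.2 m.
Depth below ground = 547 − 482.2 = 65 m.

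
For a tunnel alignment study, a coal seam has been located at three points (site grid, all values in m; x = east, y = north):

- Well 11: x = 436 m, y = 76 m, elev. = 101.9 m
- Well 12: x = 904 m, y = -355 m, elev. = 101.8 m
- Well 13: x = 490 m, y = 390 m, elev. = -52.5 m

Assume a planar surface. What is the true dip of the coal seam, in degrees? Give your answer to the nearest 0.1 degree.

30.0°

Two edge vectors: Well 11→Well 12 = (468, -431, -0.1), Well 11→Well 13 = (54, 314, -154.4).
Normal n = (Well 11→Well 12) × (Well 11→Well 13) = (66577.8, 72253.8, 170226).
So ∂z/∂x = −n_x/n_z = −0.39111 and ∂z/∂y = −n_y/n_z = −0.42446.
Gradient magnitude |∇z| = √(a² + b²) = √(0.15297 + 0.18016) = 0.57718.
True dip = arctan(0.57718) = 30.0°, dipping toward NE (azimuth ≈ 043°).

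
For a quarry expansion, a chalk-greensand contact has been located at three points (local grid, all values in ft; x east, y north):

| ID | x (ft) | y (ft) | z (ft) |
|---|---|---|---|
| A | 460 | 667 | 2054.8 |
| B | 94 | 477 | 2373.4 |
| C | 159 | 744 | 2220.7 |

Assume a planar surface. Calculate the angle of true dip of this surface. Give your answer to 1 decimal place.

37.8°

Let the plane be z = a·x + b·y + c.
B−A: −366a − 190b = 318.6;  C−A: −301a + 77b = 165.9.
Solving gives a = −0.65658, b = −0.41207.
Gradient magnitude |∇z| = √(a² + b²) = √(0.43109 + 0.16980) = 0.77517.
True dip = arctan(0.77517) = 37.8°, dipping toward ENE (azimuth ≈ 058°).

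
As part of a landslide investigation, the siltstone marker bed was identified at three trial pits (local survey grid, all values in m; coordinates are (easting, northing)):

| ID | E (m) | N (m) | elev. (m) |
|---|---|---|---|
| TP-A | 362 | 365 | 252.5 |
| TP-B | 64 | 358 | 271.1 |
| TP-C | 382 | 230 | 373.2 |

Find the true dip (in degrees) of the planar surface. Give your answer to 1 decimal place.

42.0°

Two edge vectors: TP-A→TP-B = (-298, -7, 18.6), TP-A→TP-C = (20, -135, 120.7).
Normal n = (TP-A→TP-B) × (TP-A→TP-C) = (1666.1, 36340.6, 40370).
So ∂z/∂E = −n_x/n_z = −0.04127 and ∂z/∂N = −n_y/n_z = −0.90019.
Gradient magnitude |∇z| = √(a² + b²) = √(0.00170 + 0.81034) = 0.90113.
True dip = arctan(0.90113) = 42.0°, dipping toward N (azimuth ≈ 003°).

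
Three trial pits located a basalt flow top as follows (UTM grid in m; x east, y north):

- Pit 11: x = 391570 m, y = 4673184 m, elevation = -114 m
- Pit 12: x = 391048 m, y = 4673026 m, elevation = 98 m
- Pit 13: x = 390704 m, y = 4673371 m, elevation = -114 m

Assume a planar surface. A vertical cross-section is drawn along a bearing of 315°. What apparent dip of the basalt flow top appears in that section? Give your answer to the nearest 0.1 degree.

Two edge vectors: Pit 11→Pit 12 = (-522, -158, 212), Pit 11→Pit 13 = (-866, 187, 0).
Normal n = (Pit 11→Pit 12) × (Pit 11→Pit 13) = (-39644, -183592, -234442).
So ∂z/∂x = −n_x/n_z = −0.16910 and ∂z/∂y = −n_y/n_z = −0.78310.
Unit vector along 315° is (sin 315°, cos 315°) = (-0.7071, 0.7071).
Slope in that direction = a·(-0.7071) + b·(0.7071) = −0.43417.
Apparent dip = arctan|0.43417| = 23.5° (true dip is 38.7°, so apparent ≤ true as expected).

23.5°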